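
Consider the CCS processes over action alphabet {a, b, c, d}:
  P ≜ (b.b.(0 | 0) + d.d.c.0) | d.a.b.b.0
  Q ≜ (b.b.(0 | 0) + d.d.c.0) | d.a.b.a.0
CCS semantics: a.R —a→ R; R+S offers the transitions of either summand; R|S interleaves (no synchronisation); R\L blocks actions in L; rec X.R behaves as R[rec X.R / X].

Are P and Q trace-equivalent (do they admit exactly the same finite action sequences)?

traces(P) ≠ traces(Q) — witness ⟨dabbd⟩

LTS(P): 30 reachable states
  m0 = (b.b.(0 | 0) + d.d.c.0) | d.a.b.b.0 → --b--▸ m1, --d--▸ m2, --d--▸ m3
  m1 = b.(0 | 0) | d.a.b.b.0 → --b--▸ m4, --d--▸ m5
  m2 = (b.b.(0 | 0) + d.d.c.0) | a.b.b.0 → --a--▸ m6, --b--▸ m5, --d--▸ m7
  m3 = d.c.0 | d.a.b.b.0 → --d--▸ m7, --d--▸ m8
  m4 = 0 | 0 | d.a.b.b.0 → --d--▸ m9
  m5 = b.(0 | 0) | a.b.b.0 → --a--▸ m10, --b--▸ m9
  m6 = (b.b.(0 | 0) + d.d.c.0) | b.b.0 → --b--▸ m10, --b--▸ m11, --d--▸ m12
  m7 = d.c.0 | a.b.b.0 → --a--▸ m12, --d--▸ m13
  m8 = c.0 | d.a.b.b.0 → --c--▸ m14, --d--▸ m13
  m9 = 0 | 0 | a.b.b.0 → --a--▸ m15
  m10 = b.(0 | 0) | b.b.0 → --b--▸ m15, --b--▸ m16
  m11 = (b.b.(0 | 0) + d.d.c.0) | b.0 → --b--▸ m16, --b--▸ m17, --d--▸ m18
  m12 = d.c.0 | b.b.0 → --b--▸ m18, --d--▸ m19
  m13 = c.0 | a.b.b.0 → --a--▸ m19, --c--▸ m20
  m14 = 0 | d.a.b.b.0 → --d--▸ m20
  m15 = 0 | 0 | b.b.0 → --b--▸ m21
  m16 = b.(0 | 0) | b.0 → --b--▸ m21, --b--▸ m22
  m17 = (b.b.(0 | 0) + d.d.c.0) | 0 → --b--▸ m22, --d--▸ m23
  m18 = d.c.0 | b.0 → --b--▸ m23, --d--▸ m24
  m19 = c.0 | b.b.0 → --b--▸ m24, --c--▸ m25
  m20 = 0 | a.b.b.0 → --a--▸ m25
  m21 = 0 | 0 | b.0 → --b--▸ m26
  m22 = b.(0 | 0) | 0 → --b--▸ m26
  m23 = d.c.0 | 0 → --d--▸ m27
  m24 = c.0 | b.0 → --b--▸ m27, --c--▸ m28
  m25 = 0 | b.b.0 → --b--▸ m28
  m26 = 0 | 0 | 0 → stopped
  m27 = c.0 | 0 → --c--▸ m29
  m28 = 0 | b.0 → --b--▸ m29
  m29 = 0 | 0 → stopped
LTS(Q): 30 reachable states
  n0 = (b.b.(0 | 0) + d.d.c.0) | d.a.b.a.0 → --b--▸ n1, --d--▸ n2, --d--▸ n3
  n1 = b.(0 | 0) | d.a.b.a.0 → --b--▸ n4, --d--▸ n5
  n2 = (b.b.(0 | 0) + d.d.c.0) | a.b.a.0 → --a--▸ n6, --b--▸ n5, --d--▸ n7
  n3 = d.c.0 | d.a.b.a.0 → --d--▸ n7, --d--▸ n8
  n4 = 0 | 0 | d.a.b.a.0 → --d--▸ n9
  n5 = b.(0 | 0) | a.b.a.0 → --a--▸ n10, --b--▸ n9
  n6 = (b.b.(0 | 0) + d.d.c.0) | b.a.0 → --b--▸ n10, --b--▸ n11, --d--▸ n12
  n7 = d.c.0 | a.b.a.0 → --a--▸ n12, --d--▸ n13
  n8 = c.0 | d.a.b.a.0 → --c--▸ n14, --d--▸ n13
  n9 = 0 | 0 | a.b.a.0 → --a--▸ n15
  n10 = b.(0 | 0) | b.a.0 → --b--▸ n15, --b--▸ n16
  n11 = (b.b.(0 | 0) + d.d.c.0) | a.0 → --a--▸ n17, --b--▸ n16, --d--▸ n18
  n12 = d.c.0 | b.a.0 → --b--▸ n18, --d--▸ n19
  n13 = c.0 | a.b.a.0 → --a--▸ n19, --c--▸ n20
  n14 = 0 | d.a.b.a.0 → --d--▸ n20
  n15 = 0 | 0 | b.a.0 → --b--▸ n21
  n16 = b.(0 | 0) | a.0 → --a--▸ n22, --b--▸ n21
  n17 = (b.b.(0 | 0) + d.d.c.0) | 0 → --b--▸ n22, --d--▸ n23
  n18 = d.c.0 | a.0 → --a--▸ n23, --d--▸ n24
  n19 = c.0 | b.a.0 → --b--▸ n24, --c--▸ n25
  n20 = 0 | a.b.a.0 → --a--▸ n25
  n21 = 0 | 0 | a.0 → --a--▸ n26
  n22 = b.(0 | 0) | 0 → --b--▸ n26
  n23 = d.c.0 | 0 → --d--▸ n27
  n24 = c.0 | a.0 → --a--▸ n27, --c--▸ n28
  n25 = 0 | b.a.0 → --b--▸ n28
  n26 = 0 | 0 | 0 → stopped
  n27 = c.0 | 0 → --c--▸ n29
  n28 = 0 | a.0 → --a--▸ n29
  n29 = 0 | 0 → stopped
Executing dabbd from P (initial set {m0}):
  after d @ step 1: {m2, m3}
  after a @ step 2: {m6}
  after b @ step 3: {m10, m11}
  after b @ step 4: {m15, m16, m17}
  after d @ step 5: {m23}
  ✓ P
Executing dabbd from Q (initial set {n0}):
  after d @ step 1: {n2, n3}
  after a @ step 2: {n6}
  after b @ step 3: {n10, n11}
  after b @ step 4: {n15, n16}
  after d @ step 5: ∅  — Q cannot continue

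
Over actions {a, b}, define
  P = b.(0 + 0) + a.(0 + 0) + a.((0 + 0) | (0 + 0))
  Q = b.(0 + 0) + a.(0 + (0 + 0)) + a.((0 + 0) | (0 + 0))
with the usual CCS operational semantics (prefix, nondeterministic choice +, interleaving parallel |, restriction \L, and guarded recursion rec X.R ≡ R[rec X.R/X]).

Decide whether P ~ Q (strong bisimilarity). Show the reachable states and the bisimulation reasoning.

bisimilar

P's transition system — 3 states:
  s0 = b.(0 + 0) + a.(0 + 0) + a.((0 + 0) | (0 + 0)) :: -a-> s1, -a-> s2, -b-> s2
  s1 = (0 + 0) | (0 + 0) :: ∅
  s2 = 0 + 0 :: ∅
Q's transition system — 4 states:
  t0 = b.(0 + 0) + a.(0 + (0 + 0)) + a.((0 + 0) | (0 + 0)) :: -a-> t1, -a-> t2, -b-> t3
  t1 = (0 + 0) | (0 + 0) :: ∅
  t2 = 0 + (0 + 0) :: ∅
  t3 = 0 + 0 :: ∅
Bisimilarity quotient blocks:
  B0 = {s0, t0}
  B1 = {s1, s2, t1, t2, t3}
s0 ∈ B0, t0 ∈ B0 → same block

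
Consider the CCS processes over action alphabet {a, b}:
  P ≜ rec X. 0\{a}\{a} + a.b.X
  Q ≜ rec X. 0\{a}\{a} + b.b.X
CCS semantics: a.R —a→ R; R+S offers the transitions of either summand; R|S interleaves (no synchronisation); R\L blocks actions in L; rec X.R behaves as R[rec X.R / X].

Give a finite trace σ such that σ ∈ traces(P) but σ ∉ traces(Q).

a

Reachable graph of P (2 states):
  u0 = rec X. 0\{a}\{a} + a.b.X has moves =a=> u1
  u1 = b.(rec X. 0\{a}\{a} + a.b.X) has moves =b=> u0
Reachable graph of Q (2 states):
  v0 = rec X. 0\{a}\{a} + b.b.X has moves =b=> v1
  v1 = b.(rec X. 0\{a}\{a} + b.b.X) has moves =b=> v0
Run σ = ⟨a⟩ on P: start {u0}
  step 1 (a): {u1}
  P completes σ.
Run σ = ⟨a⟩ on Q: start {v0}
  step 1 (a): no successor for Q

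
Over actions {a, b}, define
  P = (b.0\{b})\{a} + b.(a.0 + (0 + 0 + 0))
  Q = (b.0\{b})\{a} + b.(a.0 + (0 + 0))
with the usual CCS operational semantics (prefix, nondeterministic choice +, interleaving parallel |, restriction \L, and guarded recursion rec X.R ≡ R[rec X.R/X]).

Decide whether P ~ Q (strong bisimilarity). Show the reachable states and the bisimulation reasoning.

P ~ Q

LTS(P): 4 reachable states
  m0 = (b.0\{b})\{a} + b.(a.0 + (0 + 0 + 0)) | -b-> m1, -b-> m2
  m1 = 0\{b}\{a} | deadlocked
  m2 = a.0 + (0 + 0 + 0) | -a-> m3
  m3 = 0 | deadlocked
LTS(Q): 4 reachable states
  n0 = (b.0\{b})\{a} + b.(a.0 + (0 + 0)) | -b-> n1, -b-> n2
  n1 = 0\{b}\{a} | deadlocked
  n2 = a.0 + (0 + 0) | -a-> n3
  n3 = 0 | deadlocked
Coarsest stable partition (strong bisimilarity classes):
  B0 = {m0, n0}
  B1 = {m2, n2}
  B2 = {m1, m3, n1, n3}
m0 ∈ B0, n0 ∈ B0 → same block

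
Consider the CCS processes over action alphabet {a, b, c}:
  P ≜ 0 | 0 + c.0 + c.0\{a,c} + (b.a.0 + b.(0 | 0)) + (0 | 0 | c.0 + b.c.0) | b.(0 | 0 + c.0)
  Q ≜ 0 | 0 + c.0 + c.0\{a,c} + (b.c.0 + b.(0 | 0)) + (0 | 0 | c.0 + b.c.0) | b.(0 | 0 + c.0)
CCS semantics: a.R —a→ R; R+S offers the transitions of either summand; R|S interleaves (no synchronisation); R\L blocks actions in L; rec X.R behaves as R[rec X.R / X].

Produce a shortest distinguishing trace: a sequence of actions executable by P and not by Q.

ba

Reachable graph of P (15 states):
  u0 = 0 | 0 + c.0 + c.0\{a,c} + (b.a.0 + b.(0 | 0)) + (0 | 0 | c.0 + b.c.0) | b.(0 | 0 + c.0) | ··b··> u1, ··b··> u2, ··b··> u3, ··b··> u4, ··c··> u5, ··c··> u6, ··c··> u7
  u1 = (0 | 0 | c.0 + b.c.0) | (0 | 0 + c.0) | ··b··> u8, ··c··> u10, ··c··> u9
  u2 = 0 | 0 | (no moves)
  u3 = a.0 | ··a··> u5
  u4 = c.0 | b.(0 | 0 + c.0) | ··b··> u8, ··c··> u11
  u5 = 0 | (no moves)
  u6 = 0 | 0 | 0 | b.(0 | 0 + c.0) | ··b··> u10
  u7 = 0\{a,c} | (no moves)
  u8 = c.0 | (0 | 0 + c.0) | ··c··> u12, ··c··> u13
  u9 = (0 | 0 | c.0 + b.c.0) | 0 | ··b··> u13, ··c··> u14
  u10 = 0 | 0 | 0 | (0 | 0 + c.0) | ··c··> u14
  u11 = 0 | b.(0 | 0 + c.0) | ··b··> u12
  u12 = 0 | (0 | 0 + c.0) | ··c··> u2
  u13 = c.0 | 0 | ··c··> u2
  u14 = 0 | 0 | 0 | 0 | (no moves)
Reachable graph of Q (15 states):
  v0 = 0 | 0 + c.0 + c.0\{a,c} + (b.c.0 + b.(0 | 0)) + (0 | 0 | c.0 + b.c.0) | b.(0 | 0 + c.0) | ··b··> v1, ··b··> v2, ··b··> v3, ··b··> v4, ··c··> v5, ··c··> v6, ··c··> v7
  v1 = (0 | 0 | c.0 + b.c.0) | (0 | 0 + c.0) | ··b··> v8, ··c··> v10, ··c··> v9
  v2 = 0 | 0 | (no moves)
  v3 = c.0 | ··c··> v5
  v4 = c.0 | b.(0 | 0 + c.0) | ··b··> v8, ··c··> v11
  v5 = 0 | (no moves)
  v6 = 0 | 0 | 0 | b.(0 | 0 + c.0) | ··b··> v10
  v7 = 0\{a,c} | (no moves)
  v8 = c.0 | (0 | 0 + c.0) | ··c··> v12, ··c··> v13
  v9 = (0 | 0 | c.0 + b.c.0) | 0 | ··b··> v13, ··c··> v14
  v10 = 0 | 0 | 0 | (0 | 0 + c.0) | ··c··> v14
  v11 = 0 | b.(0 | 0 + c.0) | ··b··> v12
  v12 = 0 | (0 | 0 + c.0) | ··c··> v2
  v13 = c.0 | 0 | ··c··> v2
  v14 = 0 | 0 | 0 | 0 | (no moves)
Trace ⟨ba⟩ through P, begin at {u0}:
  [1] b ⇒ {u1, u2, u3, u4}
  [2] a ⇒ {u5}
  — P admits the full trace.
Trace ⟨ba⟩ through Q, begin at {v0}:
  [1] b ⇒ {v1, v2, v3, v4}
  [2] a ⇒ no successor for Q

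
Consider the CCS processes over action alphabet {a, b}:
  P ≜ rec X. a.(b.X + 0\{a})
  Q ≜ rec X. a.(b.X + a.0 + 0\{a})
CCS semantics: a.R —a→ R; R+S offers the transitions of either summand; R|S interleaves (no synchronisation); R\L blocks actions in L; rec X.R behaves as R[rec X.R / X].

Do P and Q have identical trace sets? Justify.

Reachable graph of P (2 states):
  u0 = rec X. a.(b.X + 0\{a}) ⊢ =a=> u1
  u1 = b.(rec X. a.(b.X + 0\{a})) + 0\{a} ⊢ =b=> u0
Reachable graph of Q (3 states):
  v0 = rec X. a.(b.X + a.0 + 0\{a}) ⊢ =a=> v1
  v1 = b.(rec X. a.(b.X + a.0 + 0\{a})) + a.0 + 0\{a} ⊢ =a=> v2, =b=> v0
  v2 = 0 ⊢ deadlocked
Trace ⟨aa⟩ through Q, begin at {v0}:
  step 1 (a): {v1}
  step 2 (a): {v2}
  Q completes σ.
Trace ⟨aa⟩ through P, begin at {u0}:
  step 1 (a): {u1}
  step 2 (a): ∅  — P cannot continue

traces(P) ≠ traces(Q) — witness ⟨aa⟩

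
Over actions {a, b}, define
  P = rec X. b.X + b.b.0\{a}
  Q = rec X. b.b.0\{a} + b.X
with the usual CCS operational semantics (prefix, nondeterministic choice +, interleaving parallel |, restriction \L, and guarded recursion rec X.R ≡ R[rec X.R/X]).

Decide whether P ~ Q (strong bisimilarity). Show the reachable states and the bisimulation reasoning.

Reachable graph of P (3 states):
  p0 = rec X. b.X + b.b.0\{a} has moves -b-> p0, -b-> p1
  p1 = b.0\{a} has moves -b-> p2
  p2 = 0\{a} has moves (no moves)
Reachable graph of Q (3 states):
  q0 = rec X. b.b.0\{a} + b.X has moves -b-> q0, -b-> q1
  q1 = b.0\{a} has moves -b-> q2
  q2 = 0\{a} has moves (no moves)
Bisimilarity quotient blocks:
  B0 = {p0, q0}
  B1 = {p1, q1}
  B2 = {p2, q2}
p0 ∈ B0, q0 ∈ B0 → same block

P ~ Q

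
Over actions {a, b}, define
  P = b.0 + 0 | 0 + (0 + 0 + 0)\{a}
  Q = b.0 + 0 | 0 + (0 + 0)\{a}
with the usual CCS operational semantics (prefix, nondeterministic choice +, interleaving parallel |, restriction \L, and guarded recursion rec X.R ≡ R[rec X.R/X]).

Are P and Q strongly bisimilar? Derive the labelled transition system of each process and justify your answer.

P ~ Q

P's transition system — 2 states:
  p0 = b.0 + 0 | 0 + (0 + 0 + 0)\{a} | -b-> p1
  p1 = 0 | ∅
Q's transition system — 2 states:
  q0 = b.0 + 0 | 0 + (0 + 0)\{a} | -b-> q1
  q1 = 0 | ∅
Bisimilarity quotient blocks:
  B0 = {p0, q0}
  B1 = {p1, q1}
p0 ∈ B0, q0 ∈ B0 → same block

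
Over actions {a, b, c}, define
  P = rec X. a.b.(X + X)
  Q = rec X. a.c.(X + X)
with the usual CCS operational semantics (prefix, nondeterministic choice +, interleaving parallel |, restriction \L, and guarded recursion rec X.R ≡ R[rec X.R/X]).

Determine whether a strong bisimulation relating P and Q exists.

not bisimilar

LTS(P): 3 reachable states
  u0 = rec X. a.b.(X + X) :: =a=> u1
  u1 = b.((rec X. a.b.(X + X)) + (rec X. a.b.(X + X))) :: =b=> u2
  u2 = (rec X. a.b.(X + X)) + (rec X. a.b.(X + X)) :: =a=> u1
LTS(Q): 3 reachable states
  v0 = rec X. a.c.(X + X) :: =a=> v1
  v1 = c.((rec X. a.c.(X + X)) + (rec X. a.c.(X + X))) :: =c=> v2
  v2 = (rec X. a.c.(X + X)) + (rec X. a.c.(X + X)) :: =a=> v1
Coarsest stable partition (strong bisimilarity classes):
  B0 = {u0, u2}
  B1 = {u1}
  B2 = {v0, v2}
  B3 = {v1}
u0 ∈ B0, v0 ∈ B2 → different blocks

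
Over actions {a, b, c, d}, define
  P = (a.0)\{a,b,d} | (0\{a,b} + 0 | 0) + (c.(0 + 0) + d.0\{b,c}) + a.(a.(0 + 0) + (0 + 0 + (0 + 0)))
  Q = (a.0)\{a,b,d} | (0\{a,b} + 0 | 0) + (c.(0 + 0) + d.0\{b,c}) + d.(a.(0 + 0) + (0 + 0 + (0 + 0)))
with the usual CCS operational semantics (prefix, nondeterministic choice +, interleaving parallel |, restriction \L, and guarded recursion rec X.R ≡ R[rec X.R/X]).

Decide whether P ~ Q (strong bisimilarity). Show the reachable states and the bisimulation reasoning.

NO

P's transition system — 4 states:
  p0 = (a.0)\{a,b,d} | (0\{a,b} + 0 | 0) + (c.(0 + 0) + d.0\{b,c}) + a.(a.(0 + 0) + (0 + 0 + (0 + 0))) has moves --a--▸ p1, --c--▸ p2, --d--▸ p3
  p1 = a.(0 + 0) + (0 + 0 + (0 + 0)) has moves --a--▸ p2
  p2 = 0 + 0 has moves ·
  p3 = 0\{b,c} has moves ·
Q's transition system — 4 states:
  q0 = (a.0)\{a,b,d} | (0\{a,b} + 0 | 0) + (c.(0 + 0) + d.0\{b,c}) + d.(a.(0 + 0) + (0 + 0 + (0 + 0))) has moves --c--▸ q1, --d--▸ q2, --d--▸ q3
  q1 = 0 + 0 has moves ·
  q2 = 0\{b,c} has moves ·
  q3 = a.(0 + 0) + (0 + 0 + (0 + 0)) has moves --a--▸ q1
Bisimilarity quotient blocks:
  B0 = {p0}
  B1 = {p2, p3, q1, q2}
  B2 = {p1, q3}
  B3 = {q0}
p0 ∈ B0, q0 ∈ B3 → different blocks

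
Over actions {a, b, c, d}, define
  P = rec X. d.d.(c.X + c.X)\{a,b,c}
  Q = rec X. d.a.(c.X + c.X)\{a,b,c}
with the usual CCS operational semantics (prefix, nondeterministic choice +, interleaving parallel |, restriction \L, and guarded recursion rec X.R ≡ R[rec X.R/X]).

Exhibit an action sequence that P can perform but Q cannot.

dd

LTS(P): 3 reachable states
  s0 = rec X. d.d.(c.X + c.X)\{a,b,c} ⊢ —d→ s1
  s1 = d.(c.(rec X. d.d.(c.X + c.X)\{a,b,c}) + c.(rec X. d.d.(c.X + c.X)\{a,b,c}))\{a,b,c} ⊢ —d→ s2
  s2 = (c.(rec X. d.d.(c.X + c.X)\{a,b,c}) + c.(rec X. d.d.(c.X + c.X)\{a,b,c}))\{a,b,c} ⊢ deadlocked
LTS(Q): 3 reachable states
  t0 = rec X. d.a.(c.X + c.X)\{a,b,c} ⊢ —d→ t1
  t1 = a.(c.(rec X. d.a.(c.X + c.X)\{a,b,c}) + c.(rec X. d.a.(c.X + c.X)\{a,b,c}))\{a,b,c} ⊢ —a→ t2
  t2 = (c.(rec X. d.a.(c.X + c.X)\{a,b,c}) + c.(rec X. d.a.(c.X + c.X)\{a,b,c}))\{a,b,c} ⊢ deadlocked
Run σ = ⟨dd⟩ on P: start {s0}
  step 1 (d): {s1}
  step 2 (d): {s2}
  P completes σ.
Run σ = ⟨dd⟩ on Q: start {t0}
  step 1 (d): {t1}
  step 2 (d): ∅  — Q cannot continue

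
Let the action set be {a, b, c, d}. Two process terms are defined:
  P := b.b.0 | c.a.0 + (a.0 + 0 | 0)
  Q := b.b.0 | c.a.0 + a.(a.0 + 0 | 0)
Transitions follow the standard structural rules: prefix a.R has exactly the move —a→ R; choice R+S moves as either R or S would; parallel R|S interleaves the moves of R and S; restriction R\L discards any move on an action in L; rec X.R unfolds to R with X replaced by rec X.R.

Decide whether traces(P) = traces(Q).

traces(P) ≠ traces(Q) — witness ⟨aa⟩

Reachable graph of P (10 states):
  u0 = b.b.0 | c.a.0 + (a.0 + 0 | 0) has moves —a→ u1, —b→ u2, —c→ u3
  u1 = 0 has moves ·
  u2 = b.0 | c.a.0 has moves —b→ u4, —c→ u5
  u3 = b.b.0 | a.0 has moves —a→ u6, —b→ u5
  u4 = 0 | c.a.0 has moves —c→ u7
  u5 = b.0 | a.0 has moves —a→ u8, —b→ u7
  u6 = b.b.0 | 0 has moves —b→ u8
  u7 = 0 | a.0 has moves —a→ u9
  u8 = b.0 | 0 has moves —b→ u9
  u9 = 0 | 0 has moves ·
Reachable graph of Q (11 states):
  v0 = b.b.0 | c.a.0 + a.(a.0 + 0 | 0) has moves —a→ v1, —b→ v2, —c→ v3
  v1 = a.0 + 0 | 0 has moves —a→ v4
  v2 = b.0 | c.a.0 has moves —b→ v5, —c→ v6
  v3 = b.b.0 | a.0 has moves —a→ v7, —b→ v6
  v4 = 0 has moves ·
  v5 = 0 | c.a.0 has moves —c→ v8
  v6 = b.0 | a.0 has moves —a→ v9, —b→ v8
  v7 = b.b.0 | 0 has moves —b→ v9
  v8 = 0 | a.0 has moves —a→ v10
  v9 = b.0 | 0 has moves —b→ v10
  v10 = 0 | 0 has moves ·
Executing aa from Q (initial set {v0}):
  after a @ step 1: {v1}
  after a @ step 2: {v4}
  ✓ Q
Executing aa from P (initial set {u0}):
  after a @ step 1: {u1}
  after a @ step 2: ∅  — P cannot continue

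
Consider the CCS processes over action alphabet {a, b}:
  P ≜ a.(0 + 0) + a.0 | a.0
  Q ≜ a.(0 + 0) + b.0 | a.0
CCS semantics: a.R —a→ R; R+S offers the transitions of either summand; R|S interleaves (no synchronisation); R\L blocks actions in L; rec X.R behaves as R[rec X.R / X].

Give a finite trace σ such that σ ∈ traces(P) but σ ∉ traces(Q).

Reachable graph of P (5 states):
  p0 = a.(0 + 0) + a.0 | a.0 | ··a··> p1, ··a··> p2, ··a··> p3
  p1 = 0 + 0 | deadlocked
  p2 = 0 | a.0 | ··a··> p4
  p3 = a.0 | 0 | ··a··> p4
  p4 = 0 | 0 | deadlocked
Reachable graph of Q (5 states):
  q0 = a.(0 + 0) + b.0 | a.0 | ··a··> q1, ··a··> q2, ··b··> q3
  q1 = 0 + 0 | deadlocked
  q2 = b.0 | 0 | ··b··> q4
  q3 = 0 | a.0 | ··a··> q4
  q4 = 0 | 0 | deadlocked
Trace ⟨aa⟩ through P, begin at {p0}:
  step 1 (a): {p1, p2, p3}
  step 2 (a): {p4}
  ✓ P
Trace ⟨aa⟩ through Q, begin at {q0}:
  step 1 (a): {q1, q2}
  step 2 (a): ∅ (Q stuck)

aa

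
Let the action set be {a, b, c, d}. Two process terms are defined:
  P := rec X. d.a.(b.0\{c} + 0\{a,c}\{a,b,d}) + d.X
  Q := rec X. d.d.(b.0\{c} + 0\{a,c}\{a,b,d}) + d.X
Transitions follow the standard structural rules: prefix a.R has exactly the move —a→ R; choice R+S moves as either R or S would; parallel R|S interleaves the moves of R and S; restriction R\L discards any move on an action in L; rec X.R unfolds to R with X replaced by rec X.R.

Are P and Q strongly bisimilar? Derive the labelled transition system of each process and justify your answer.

NO

Reachable graph of P (4 states):
  m0 = rec X. d.a.(b.0\{c} + 0\{a,c}\{a,b,d}) + d.X has moves -d-> m0, -d-> m1
  m1 = a.(b.0\{c} + 0\{a,c}\{a,b,d}) has moves -a-> m2
  m2 = b.0\{c} + 0\{a,c}\{a,b,d} has moves -b-> m3
  m3 = 0\{c} has moves ·
Reachable graph of Q (4 states):
  n0 = rec X. d.d.(b.0\{c} + 0\{a,c}\{a,b,d}) + d.X has moves -d-> n0, -d-> n1
  n1 = d.(b.0\{c} + 0\{a,c}\{a,b,d}) has moves -d-> n2
  n2 = b.0\{c} + 0\{a,c}\{a,b,d} has moves -b-> n3
  n3 = 0\{c} has moves ·
Bisimilarity quotient blocks:
  B0 = {m0}
  B1 = {m1}
  B2 = {m2, n2}
  B3 = {m3, n3}
  B4 = {n0}
  B5 = {n1}
m0 ∈ B0, n0 ∈ B4 → different blocks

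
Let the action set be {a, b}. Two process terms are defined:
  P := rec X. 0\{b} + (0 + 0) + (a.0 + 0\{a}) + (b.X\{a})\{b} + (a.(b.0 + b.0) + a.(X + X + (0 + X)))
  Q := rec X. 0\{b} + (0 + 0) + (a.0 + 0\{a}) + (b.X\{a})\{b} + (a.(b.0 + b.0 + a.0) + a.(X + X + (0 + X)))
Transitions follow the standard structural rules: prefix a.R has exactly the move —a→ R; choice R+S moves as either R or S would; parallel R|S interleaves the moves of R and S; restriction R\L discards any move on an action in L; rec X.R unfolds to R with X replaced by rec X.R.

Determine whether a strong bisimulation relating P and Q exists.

P ≁ Q

LTS(P): 4 reachable states
  s0 = rec X. 0\{b} + (0 + 0) + (a.0 + 0\{a}) + (b.X\{a})\{b} + (a.(b.0 + b.0) + a.(X + X + (0 + X))) | -a-> s1, -a-> s2, -a-> s3
  s1 = (rec X. 0\{b} + (0 + 0) + (a.0 + 0\{a}) + (b.X\{a})\{b} + (a.(b.0 + b.0) + a.(X + X + (0 + X)))) + (rec X. 0\{b} + (0 + 0) + (a.0 + 0\{a}) + (b.X\{a})\{b} + (a.(b.0 + b.0) + a.(X + X + (0 + X)))) + (0 + (rec X. 0\{b} + (0 + 0) + (a.0 + 0\{a}) + (b.X\{a})\{b} + (a.(b.0 + b.0) + a.(X + X + (0 + X))))) | -a-> s1, -a-> s2, -a-> s3
  s2 = 0 | ·
  s3 = b.0 + b.0 | -b-> s2
LTS(Q): 4 reachable states
  t0 = rec X. 0\{b} + (0 + 0) + (a.0 + 0\{a}) + (b.X\{a})\{b} + (a.(b.0 + b.0 + a.0) + a.(X + X + (0 + X))) | -a-> t1, -a-> t2, -a-> t3
  t1 = (rec X. 0\{b} + (0 + 0) + (a.0 + 0\{a}) + (b.X\{a})\{b} + (a.(b.0 + b.0 + a.0) + a.(X + X + (0 + X)))) + (rec X. 0\{b} + (0 + 0) + (a.0 + 0\{a}) + (b.X\{a})\{b} + (a.(b.0 + b.0 + a.0) + a.(X + X + (0 + X)))) + (0 + (rec X. 0\{b} + (0 + 0) + (a.0 + 0\{a}) + (b.X\{a})\{b} + (a.(b.0 + b.0 + a.0) + a.(X + X + (0 + X))))) | -a-> t1, -a-> t2, -a-> t3
  t2 = 0 | ·
  t3 = b.0 + b.0 + a.0 | -a-> t2, -b-> t2
Partition-refinement fixed point:
  B0 = {s0, s1}
  B1 = {s3}
  B2 = {s2, t2}
  B3 = {t0, t1}
  B4 = {t3}
s0 ∈ B0, t0 ∈ B3 → different blocks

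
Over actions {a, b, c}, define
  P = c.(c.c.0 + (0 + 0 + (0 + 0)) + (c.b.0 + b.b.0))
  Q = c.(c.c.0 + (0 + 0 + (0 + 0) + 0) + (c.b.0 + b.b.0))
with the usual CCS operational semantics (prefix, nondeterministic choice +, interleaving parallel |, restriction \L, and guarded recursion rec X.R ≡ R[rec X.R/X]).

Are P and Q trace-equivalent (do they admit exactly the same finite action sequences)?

trace-equivalent

P's transition system — 5 states:
  m0 = c.(c.c.0 + (0 + 0 + (0 + 0)) + (c.b.0 + b.b.0)) → —c→ m1
  m1 = c.c.0 + (0 + 0 + (0 + 0)) + (c.b.0 + b.b.0) → —b→ m2, —c→ m2, —c→ m3
  m2 = b.0 → —b→ m4
  m3 = c.0 → —c→ m4
  m4 = 0 → (no moves)
Q's transition system — 5 states:
  n0 = c.(c.c.0 + (0 + 0 + (0 + 0) + 0) + (c.b.0 + b.b.0)) → —c→ n1
  n1 = c.c.0 + (0 + 0 + (0 + 0) + 0) + (c.b.0 + b.b.0) → —b→ n2, —c→ n2, —c→ n3
  n2 = b.0 → —b→ n4
  n3 = c.0 → —c→ n4
  n4 = 0 → (no moves)
Bisimilarity quotient blocks:
  B0 = {m0, n0}
  B1 = {m1, n1}
  B2 = {m3, n3}
  B3 = {m4, n4}
  B4 = {m2, n2}
m0 ∈ B0, n0 ∈ B0 → same block
Bisimilar ⇒ trace-equivalent.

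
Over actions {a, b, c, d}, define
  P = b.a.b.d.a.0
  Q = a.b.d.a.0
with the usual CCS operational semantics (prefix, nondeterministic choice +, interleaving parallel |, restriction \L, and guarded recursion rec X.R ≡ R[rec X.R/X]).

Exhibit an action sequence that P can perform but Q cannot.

b

LTS(P): 6 reachable states
  p0 = b.a.b.d.a.0 | ··b··> p1
  p1 = a.b.d.a.0 | ··a··> p2
  p2 = b.d.a.0 | ··b··> p3
  p3 = d.a.0 | ··d··> p4
  p4 = a.0 | ··a··> p5
  p5 = 0 | stopped
LTS(Q): 5 reachable states
  q0 = a.b.d.a.0 | ··a··> q1
  q1 = b.d.a.0 | ··b··> q2
  q2 = d.a.0 | ··d··> q3
  q3 = a.0 | ··a··> q4
  q4 = 0 | stopped
Run σ = ⟨b⟩ on P: start {p0}
  after b @ step 1: {p1}
  — P admits the full trace.
Run σ = ⟨b⟩ on Q: start {q0}
  after b @ step 1: no successor for Q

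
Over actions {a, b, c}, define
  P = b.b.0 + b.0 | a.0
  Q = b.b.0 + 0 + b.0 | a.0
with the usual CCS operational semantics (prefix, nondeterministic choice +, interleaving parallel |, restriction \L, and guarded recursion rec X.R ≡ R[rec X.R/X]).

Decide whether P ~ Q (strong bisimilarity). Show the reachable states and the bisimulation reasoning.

P's transition system — 6 states:
  s0 = b.b.0 + b.0 | a.0 ⊢ -a-> s1, -b-> s2, -b-> s3
  s1 = b.0 | 0 ⊢ -b-> s4
  s2 = 0 | a.0 ⊢ -a-> s4
  s3 = b.0 ⊢ -b-> s5
  s4 = 0 | 0 ⊢ ·
  s5 = 0 ⊢ ·
Q's transition system — 6 states:
  t0 = b.b.0 + 0 + b.0 | a.0 ⊢ -a-> t1, -b-> t2, -b-> t3
  t1 = b.0 | 0 ⊢ -b-> t4
  t2 = 0 | a.0 ⊢ -a-> t4
  t3 = b.0 ⊢ -b-> t5
  t4 = 0 | 0 ⊢ ·
  t5 = 0 ⊢ ·
Coarsest stable partition (strong bisimilarity classes):
  B0 = {s0, t0}
  B1 = {s2, t2}
  B2 = {s4, s5, t4, t5}
  B3 = {s1, s3, t1, t3}
s0 ∈ B0, t0 ∈ B0 → same block

bisimilar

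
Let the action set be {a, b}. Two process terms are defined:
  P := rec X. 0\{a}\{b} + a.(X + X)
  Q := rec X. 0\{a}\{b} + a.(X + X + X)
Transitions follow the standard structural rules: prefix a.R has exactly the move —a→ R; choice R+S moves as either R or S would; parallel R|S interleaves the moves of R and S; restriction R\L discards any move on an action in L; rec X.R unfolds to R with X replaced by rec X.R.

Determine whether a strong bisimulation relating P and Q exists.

LTS(P): 2 reachable states
  p0 = rec X. 0\{a}\{b} + a.(X + X) :: --a--▸ p1
  p1 = (rec X. 0\{a}\{b} + a.(X + X)) + (rec X. 0\{a}\{b} + a.(X + X)) :: --a--▸ p1
LTS(Q): 2 reachable states
  q0 = rec X. 0\{a}\{b} + a.(X + X + X) :: --a--▸ q1
  q1 = (rec X. 0\{a}\{b} + a.(X + X + X)) + (rec X. 0\{a}\{b} + a.(X + X + X)) + (rec X. 0\{a}\{b} + a.(X + X + X)) :: --a--▸ q1
Coarsest stable partition (strong bisimilarity classes):
  B0 = {p0, p1, q0, q1}
p0 ∈ B0, q0 ∈ B0 → same block

bisimilar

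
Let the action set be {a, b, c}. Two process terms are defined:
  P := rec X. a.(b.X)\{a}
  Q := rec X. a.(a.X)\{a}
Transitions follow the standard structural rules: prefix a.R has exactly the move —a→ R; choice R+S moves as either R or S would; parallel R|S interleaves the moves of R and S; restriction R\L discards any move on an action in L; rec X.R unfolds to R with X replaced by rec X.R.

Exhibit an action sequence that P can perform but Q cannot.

Reachable graph of P (3 states):
  u0 = rec X. a.(b.X)\{a} has moves ··a··> u1
  u1 = (b.(rec X. a.(b.X)\{a}))\{a} has moves ··b··> u2
  u2 = (rec X. a.(b.X)\{a})\{a} has moves deadlocked
Reachable graph of Q (2 states):
  v0 = rec X. a.(a.X)\{a} has moves ··a··> v1
  v1 = (a.(rec X. a.(a.X)\{a}))\{a} has moves deadlocked
Executing ab from P (initial set {u0}):
  step 1 (a): {u1}
  step 2 (b): {u2}
  ✓ P
Executing ab from Q (initial set {v0}):
  step 1 (a): {v1}
  step 2 (b): ∅  — Q cannot continue

ab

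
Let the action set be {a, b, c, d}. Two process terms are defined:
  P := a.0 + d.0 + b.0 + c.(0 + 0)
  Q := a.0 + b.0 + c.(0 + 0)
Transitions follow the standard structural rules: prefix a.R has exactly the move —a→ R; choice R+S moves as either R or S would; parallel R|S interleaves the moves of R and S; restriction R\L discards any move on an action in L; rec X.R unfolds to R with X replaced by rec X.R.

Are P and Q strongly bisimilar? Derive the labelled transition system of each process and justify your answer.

LTS(P): 3 reachable states
  u0 = a.0 + d.0 + b.0 + c.(0 + 0) → -a-> u1, -b-> u1, -c-> u2, -d-> u1
  u1 = 0 → deadlocked
  u2 = 0 + 0 → deadlocked
LTS(Q): 3 reachable states
  v0 = a.0 + b.0 + c.(0 + 0) → -a-> v1, -b-> v1, -c-> v2
  v1 = 0 → deadlocked
  v2 = 0 + 0 → deadlocked
Coarsest stable partition (strong bisimilarity classes):
  B0 = {u0}
  B1 = {u1, u2, v1, v2}
  B2 = {v0}
u0 ∈ B0, v0 ∈ B2 → different blocks

NO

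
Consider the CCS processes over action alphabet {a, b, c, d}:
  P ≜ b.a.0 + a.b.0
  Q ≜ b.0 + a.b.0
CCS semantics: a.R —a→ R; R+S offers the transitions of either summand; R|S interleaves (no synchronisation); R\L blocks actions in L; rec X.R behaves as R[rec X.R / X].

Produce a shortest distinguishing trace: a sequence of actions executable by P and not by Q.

ba

Reachable graph of P (4 states):
  m0 = b.a.0 + a.b.0 → -a-> m1, -b-> m2
  m1 = b.0 → -b-> m3
  m2 = a.0 → -a-> m3
  m3 = 0 → ·
Reachable graph of Q (3 states):
  n0 = b.0 + a.b.0 → -a-> n1, -b-> n2
  n1 = b.0 → -b-> n2
  n2 = 0 → ·
Run σ = ⟨ba⟩ on P: start {m0}
  step 1 (b): {m2}
  step 2 (a): {m3}
  ✓ P
Run σ = ⟨ba⟩ on Q: start {n0}
  step 1 (b): {n2}
  step 2 (a): ∅  — Q cannot continue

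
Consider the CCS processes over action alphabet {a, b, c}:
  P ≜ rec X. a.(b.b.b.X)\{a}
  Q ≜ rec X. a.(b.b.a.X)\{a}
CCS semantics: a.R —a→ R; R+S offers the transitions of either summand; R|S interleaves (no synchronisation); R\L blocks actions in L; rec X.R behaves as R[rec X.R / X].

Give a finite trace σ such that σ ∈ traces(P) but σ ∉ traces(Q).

LTS(P): 5 reachable states
  m0 = rec X. a.(b.b.b.X)\{a} has moves —a→ m1
  m1 = (b.b.b.(rec X. a.(b.b.b.X)\{a}))\{a} has moves —b→ m2
  m2 = (b.b.(rec X. a.(b.b.b.X)\{a}))\{a} has moves —b→ m3
  m3 = (b.(rec X. a.(b.b.b.X)\{a}))\{a} has moves —b→ m4
  m4 = (rec X. a.(b.b.b.X)\{a})\{a} has moves deadlocked
LTS(Q): 4 reachable states
  n0 = rec X. a.(b.b.a.X)\{a} has moves —a→ n1
  n1 = (b.b.a.(rec X. a.(b.b.a.X)\{a}))\{a} has moves —b→ n2
  n2 = (b.a.(rec X. a.(b.b.a.X)\{a}))\{a} has moves —b→ n3
  n3 = (a.(rec X. a.(b.b.a.X)\{a}))\{a} has moves deadlocked
Trace ⟨abbb⟩ through P, begin at {m0}:
  [1] a ⇒ {m1}
  [2] b ⇒ {m2}
  [3] b ⇒ {m3}
  [4] b ⇒ {m4}
  P completes σ.
Trace ⟨abbb⟩ through Q, begin at {n0}:
  [1] a ⇒ {n1}
  [2] b ⇒ {n2}
  [3] b ⇒ {n3}
  [4] b ⇒ ∅  — Q cannot continue

abbb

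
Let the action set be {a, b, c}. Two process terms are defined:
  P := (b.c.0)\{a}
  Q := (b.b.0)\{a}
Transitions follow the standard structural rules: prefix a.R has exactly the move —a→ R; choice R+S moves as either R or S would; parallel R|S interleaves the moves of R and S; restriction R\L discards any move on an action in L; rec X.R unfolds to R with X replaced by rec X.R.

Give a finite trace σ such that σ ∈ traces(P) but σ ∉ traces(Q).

Reachable graph of P (3 states):
  u0 = (b.c.0)\{a} :: -b-> u1
  u1 = (c.0)\{a} :: -c-> u2
  u2 = 0\{a} :: ∅
Reachable graph of Q (3 states):
  v0 = (b.b.0)\{a} :: -b-> v1
  v1 = (b.0)\{a} :: -b-> v2
  v2 = 0\{a} :: ∅
Trace ⟨bc⟩ through P, begin at {u0}:
  step 1 (b): {u1}
  step 2 (c): {u2}
  — P admits the full trace.
Trace ⟨bc⟩ through Q, begin at {v0}:
  step 1 (b): {v1}
  step 2 (c): ∅  — Q cannot continue

bc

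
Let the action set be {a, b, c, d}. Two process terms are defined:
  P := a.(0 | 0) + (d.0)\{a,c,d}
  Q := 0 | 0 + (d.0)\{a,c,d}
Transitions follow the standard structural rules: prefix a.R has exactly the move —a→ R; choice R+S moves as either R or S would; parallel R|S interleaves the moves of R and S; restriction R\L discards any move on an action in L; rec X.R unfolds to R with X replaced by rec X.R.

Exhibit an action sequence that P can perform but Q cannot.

a

Reachable graph of P (2 states):
  m0 = a.(0 | 0) + (d.0)\{a,c,d} has moves —a→ m1
  m1 = 0 | 0 has moves ∅
Reachable graph of Q (1 states):
  n0 = 0 | 0 + (d.0)\{a,c,d} has moves ∅
Executing a from P (initial set {m0}):
  step 1 (a): {m1}
  ✓ P
Executing a from Q (initial set {n0}):
  step 1 (a): ∅  — Q cannot continue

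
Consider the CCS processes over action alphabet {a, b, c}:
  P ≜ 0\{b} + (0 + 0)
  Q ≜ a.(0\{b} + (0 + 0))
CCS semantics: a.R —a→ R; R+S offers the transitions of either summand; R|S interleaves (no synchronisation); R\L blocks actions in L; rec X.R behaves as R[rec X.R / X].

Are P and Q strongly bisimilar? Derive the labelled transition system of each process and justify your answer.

NO

Reachable graph of P (1 states):
  p0 = 0\{b} + (0 + 0) has moves stopped
Reachable graph of Q (2 states):
  q0 = a.(0\{b} + (0 + 0)) has moves --a--▸ q1
  q1 = 0\{b} + (0 + 0) has moves stopped
Partition-refinement fixed point:
  B0 = {p0, q1}
  B1 = {q0}
p0 ∈ B0, q0 ∈ B1 → different blocks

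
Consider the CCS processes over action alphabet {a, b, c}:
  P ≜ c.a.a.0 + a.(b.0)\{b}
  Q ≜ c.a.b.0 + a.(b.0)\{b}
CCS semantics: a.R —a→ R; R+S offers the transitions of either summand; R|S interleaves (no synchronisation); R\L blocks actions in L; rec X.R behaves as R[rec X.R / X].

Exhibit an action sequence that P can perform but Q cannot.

caa

LTS(P): 5 reachable states
  p0 = c.a.a.0 + a.(b.0)\{b} ⊢ ··a··> p1, ··c··> p2
  p1 = (b.0)\{b} ⊢ (no moves)
  p2 = a.a.0 ⊢ ··a··> p3
  p3 = a.0 ⊢ ··a··> p4
  p4 = 0 ⊢ (no moves)
LTS(Q): 5 reachable states
  q0 = c.a.b.0 + a.(b.0)\{b} ⊢ ··a··> q1, ··c··> q2
  q1 = (b.0)\{b} ⊢ (no moves)
  q2 = a.b.0 ⊢ ··a··> q3
  q3 = b.0 ⊢ ··b··> q4
  q4 = 0 ⊢ (no moves)
Executing caa from P (initial set {p0}):
  [1] c ⇒ {p2}
  [2] a ⇒ {p3}
  [3] a ⇒ {p4}
  P completes σ.
Executing caa from Q (initial set {q0}):
  [1] c ⇒ {q2}
  [2] a ⇒ {q3}
  [3] a ⇒ no successor for Q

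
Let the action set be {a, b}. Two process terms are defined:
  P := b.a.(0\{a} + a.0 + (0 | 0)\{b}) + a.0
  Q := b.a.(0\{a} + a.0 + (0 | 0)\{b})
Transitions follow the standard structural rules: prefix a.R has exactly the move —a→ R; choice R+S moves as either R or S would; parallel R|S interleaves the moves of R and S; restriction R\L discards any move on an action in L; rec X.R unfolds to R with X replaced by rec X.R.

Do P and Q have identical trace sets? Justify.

trace-distinct — witness ⟨a⟩

P's transition system — 4 states:
  p0 = b.a.(0\{a} + a.0 + (0 | 0)\{b}) + a.0 has moves =a=> p1, =b=> p2
  p1 = 0 has moves stopped
  p2 = a.(0\{a} + a.0 + (0 | 0)\{b}) has moves =a=> p3
  p3 = 0\{a} + a.0 + (0 | 0)\{b} has moves =a=> p1
Q's transition system — 4 states:
  q0 = b.a.(0\{a} + a.0 + (0 | 0)\{b}) has moves =b=> q1
  q1 = a.(0\{a} + a.0 + (0 | 0)\{b}) has moves =a=> q2
  q2 = 0\{a} + a.0 + (0 | 0)\{b} has moves =a=> q3
  q3 = 0 has moves stopped
Run σ = ⟨a⟩ on P: start {p0}
  step 1 (a): {p1}
  — P admits the full trace.
Run σ = ⟨a⟩ on Q: start {q0}
  step 1 (a): no successor for Q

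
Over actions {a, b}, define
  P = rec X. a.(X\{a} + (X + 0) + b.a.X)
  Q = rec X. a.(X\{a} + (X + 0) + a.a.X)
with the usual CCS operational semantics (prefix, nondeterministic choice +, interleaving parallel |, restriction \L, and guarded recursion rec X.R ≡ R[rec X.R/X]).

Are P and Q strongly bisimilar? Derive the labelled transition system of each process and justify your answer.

LTS(P): 3 reachable states
  u0 = rec X. a.(X\{a} + (X + 0) + b.a.X) has moves —a→ u1
  u1 = (rec X. a.(X\{a} + (X + 0) + b.a.X))\{a} + ((rec X. a.(X\{a} + (X + 0) + b.a.X)) + 0) + b.a.(rec X. a.(X\{a} + (X + 0) + b.a.X)) has moves —a→ u1, —b→ u2
  u2 = a.(rec X. a.(X\{a} + (X + 0) + b.a.X)) has moves —a→ u0
LTS(Q): 3 reachable states
  v0 = rec X. a.(X\{a} + (X + 0) + a.a.X) has moves —a→ v1
  v1 = (rec X. a.(X\{a} + (X + 0) + a.a.X))\{a} + ((rec X. a.(X\{a} + (X + 0) + a.a.X)) + 0) + a.a.(rec X. a.(X\{a} + (X + 0) + a.a.X)) has moves —a→ v1, —a→ v2
  v2 = a.(rec X. a.(X\{a} + (X + 0) + a.a.X)) has moves —a→ v0
Coarsest stable partition (strong bisimilarity classes):
  B0 = {u0}
  B1 = {u1}
  B2 = {u2}
  B3 = {v0, v1, v2}
u0 ∈ B0, v0 ∈ B3 → different blocks

NO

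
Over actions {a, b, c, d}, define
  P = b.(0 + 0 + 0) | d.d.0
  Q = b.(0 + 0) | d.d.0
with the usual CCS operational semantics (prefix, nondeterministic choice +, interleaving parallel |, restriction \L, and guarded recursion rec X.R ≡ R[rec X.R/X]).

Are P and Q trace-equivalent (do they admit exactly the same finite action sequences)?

Reachable graph of P (6 states):
  u0 = b.(0 + 0 + 0) | d.d.0 :: --b--▸ u1, --d--▸ u2
  u1 = (0 + 0 + 0) | d.d.0 :: --d--▸ u3
  u2 = b.(0 + 0 + 0) | d.0 :: --b--▸ u3, --d--▸ u4
  u3 = (0 + 0 + 0) | d.0 :: --d--▸ u5
  u4 = b.(0 + 0 + 0) | 0 :: --b--▸ u5
  u5 = (0 + 0 + 0) | 0 :: ∅
Reachable graph of Q (6 states):
  v0 = b.(0 + 0) | d.d.0 :: --b--▸ v1, --d--▸ v2
  v1 = (0 + 0) | d.d.0 :: --d--▸ v3
  v2 = b.(0 + 0) | d.0 :: --b--▸ v3, --d--▸ v4
  v3 = (0 + 0) | d.0 :: --d--▸ v5
  v4 = b.(0 + 0) | 0 :: --b--▸ v5
  v5 = (0 + 0) | 0 :: ∅
Partition-refinement fixed point:
  B0 = {u0, v0}
  B1 = {u1, v1}
  B2 = {u3, v3}
  B3 = {u5, v5}
  B4 = {u2, v2}
  B5 = {u4, v4}
u0 ∈ B0, v0 ∈ B0 → same block
Bisimilar ⇒ trace-equivalent.

YES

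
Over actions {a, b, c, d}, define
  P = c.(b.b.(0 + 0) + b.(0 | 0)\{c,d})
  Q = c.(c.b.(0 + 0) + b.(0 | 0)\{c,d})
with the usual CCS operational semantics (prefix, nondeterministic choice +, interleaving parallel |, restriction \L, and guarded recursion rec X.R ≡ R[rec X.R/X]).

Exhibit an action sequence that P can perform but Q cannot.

P's transition system — 5 states:
  p0 = c.(b.b.(0 + 0) + b.(0 | 0)\{c,d}) has moves -c-> p1
  p1 = b.b.(0 + 0) + b.(0 | 0)\{c,d} has moves -b-> p2, -b-> p3
  p2 = (0 | 0)\{c,d} has moves stopped
  p3 = b.(0 + 0) has moves -b-> p4
  p4 = 0 + 0 has moves stopped
Q's transition system — 5 states:
  q0 = c.(c.b.(0 + 0) + b.(0 | 0)\{c,d}) has moves -c-> q1
  q1 = c.b.(0 + 0) + b.(0 | 0)\{c,d} has moves -b-> q2, -c-> q3
  q2 = (0 | 0)\{c,d} has moves stopped
  q3 = b.(0 + 0) has moves -b-> q4
  q4 = 0 + 0 has moves stopped
Run σ = ⟨cbb⟩ on P: start {p0}
  [1] c ⇒ {p1}
  [2] b ⇒ {p2, p3}
  [3] b ⇒ {p4}
  P completes σ.
Run σ = ⟨cbb⟩ on Q: start {q0}
  [1] c ⇒ {q1}
  [2] b ⇒ {q2}
  [3] b ⇒ no successor for Q

cbb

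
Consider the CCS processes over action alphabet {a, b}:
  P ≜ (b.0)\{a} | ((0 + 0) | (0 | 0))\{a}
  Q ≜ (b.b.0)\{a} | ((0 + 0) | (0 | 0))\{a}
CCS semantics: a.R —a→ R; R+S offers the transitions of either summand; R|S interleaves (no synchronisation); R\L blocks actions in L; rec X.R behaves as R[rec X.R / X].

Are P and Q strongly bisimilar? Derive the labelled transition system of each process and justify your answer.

P ≁ Q

P's transition system — 2 states:
  u0 = (b.0)\{a} | ((0 + 0) | (0 | 0))\{a} ⊢ --b--▸ u1
  u1 = 0\{a} | ((0 + 0) | (0 | 0))\{a} ⊢ ·
Q's transition system — 3 states:
  v0 = (b.b.0)\{a} | ((0 + 0) | (0 | 0))\{a} ⊢ --b--▸ v1
  v1 = (b.0)\{a} | ((0 + 0) | (0 | 0))\{a} ⊢ --b--▸ v2
  v2 = 0\{a} | ((0 + 0) | (0 | 0))\{a} ⊢ ·
Coarsest stable partition (strong bisimilarity classes):
  B0 = {u0, v1}
  B1 = {u1, v2}
  B2 = {v0}
u0 ∈ B0, v0 ∈ B2 → different blocks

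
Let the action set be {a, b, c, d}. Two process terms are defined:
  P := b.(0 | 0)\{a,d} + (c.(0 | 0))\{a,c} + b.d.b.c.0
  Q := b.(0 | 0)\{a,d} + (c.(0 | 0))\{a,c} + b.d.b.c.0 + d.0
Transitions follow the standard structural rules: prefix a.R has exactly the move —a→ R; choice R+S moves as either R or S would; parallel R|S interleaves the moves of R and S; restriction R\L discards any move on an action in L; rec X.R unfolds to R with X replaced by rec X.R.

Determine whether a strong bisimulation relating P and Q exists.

NO

Reachable graph of P (6 states):
  s0 = b.(0 | 0)\{a,d} + (c.(0 | 0))\{a,c} + b.d.b.c.0 → -b-> s1, -b-> s2
  s1 = (0 | 0)\{a,d} → stopped
  s2 = d.b.c.0 → -d-> s3
  s3 = b.c.0 → -b-> s4
  s4 = c.0 → -c-> s5
  s5 = 0 → stopped
Reachable graph of Q (6 states):
  t0 = b.(0 | 0)\{a,d} + (c.(0 | 0))\{a,c} + b.d.b.c.0 + d.0 → -b-> t1, -b-> t2, -d-> t3
  t1 = (0 | 0)\{a,d} → stopped
  t2 = d.b.c.0 → -d-> t4
  t3 = 0 → stopped
  t4 = b.c.0 → -b-> t5
  t5 = c.0 → -c-> t3
Bisimilarity quotient blocks:
  B0 = {s0}
  B1 = {s2, t2}
  B2 = {s3, t4}
  B3 = {s4, t5}
  B4 = {s1, s5, t1, t3}
  B5 = {t0}
s0 ∈ B0, t0 ∈ B5 → different blocks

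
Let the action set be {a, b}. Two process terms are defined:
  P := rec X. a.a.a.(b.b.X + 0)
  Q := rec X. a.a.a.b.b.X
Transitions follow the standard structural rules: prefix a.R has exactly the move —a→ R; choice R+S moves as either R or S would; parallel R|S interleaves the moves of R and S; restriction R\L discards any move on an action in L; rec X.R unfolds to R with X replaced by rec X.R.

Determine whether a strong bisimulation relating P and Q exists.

P ~ Q

Reachable graph of P (5 states):
  s0 = rec X. a.a.a.(b.b.X + 0) → —a→ s1
  s1 = a.a.(b.b.(rec X. a.a.a.(b.b.X + 0)) + 0) → —a→ s2
  s2 = a.(b.b.(rec X. a.a.a.(b.b.X + 0)) + 0) → —a→ s3
  s3 = b.b.(rec X. a.a.a.(b.b.X + 0)) + 0 → —b→ s4
  s4 = b.(rec X. a.a.a.(b.b.X + 0)) → —b→ s0
Reachable graph of Q (5 states):
  t0 = rec X. a.a.a.b.b.X → —a→ t1
  t1 = a.a.b.b.(rec X. a.a.a.b.b.X) → —a→ t2
  t2 = a.b.b.(rec X. a.a.a.b.b.X) → —a→ t3
  t3 = b.b.(rec X. a.a.a.b.b.X) → —b→ t4
  t4 = b.(rec X. a.a.a.b.b.X) → —b→ t0
Coarsest stable partition (strong bisimilarity classes):
  B0 = {s0, t0}
  B1 = {s1, t1}
  B2 = {s2, t2}
  B3 = {s3, t3}
  B4 = {s4, t4}
s0 ∈ B0, t0 ∈ B0 → same block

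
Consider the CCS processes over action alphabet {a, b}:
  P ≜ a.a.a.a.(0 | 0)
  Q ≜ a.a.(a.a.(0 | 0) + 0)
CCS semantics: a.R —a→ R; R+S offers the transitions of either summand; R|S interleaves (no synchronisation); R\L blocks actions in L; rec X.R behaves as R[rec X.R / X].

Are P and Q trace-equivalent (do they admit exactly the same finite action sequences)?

P's transition system — 5 states:
  p0 = a.a.a.a.(0 | 0) ⊢ —a→ p1
  p1 = a.a.a.(0 | 0) ⊢ —a→ p2
  p2 = a.a.(0 | 0) ⊢ —a→ p3
  p3 = a.(0 | 0) ⊢ —a→ p4
  p4 = 0 | 0 ⊢ ·
Q's transition system — 5 states:
  q0 = a.a.(a.a.(0 | 0) + 0) ⊢ —a→ q1
  q1 = a.(a.a.(0 | 0) + 0) ⊢ —a→ q2
  q2 = a.a.(0 | 0) + 0 ⊢ —a→ q3
  q3 = a.(0 | 0) ⊢ —a→ q4
  q4 = 0 | 0 ⊢ ·
Bisimilarity quotient blocks:
  B0 = {p0, q0}
  B1 = {p1, q1}
  B2 = {p2, q2}
  B3 = {p3, q3}
  B4 = {p4, q4}
p0 ∈ B0, q0 ∈ B0 → same block
Bisimilar ⇒ trace-equivalent.

traces(P) = traces(Q)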